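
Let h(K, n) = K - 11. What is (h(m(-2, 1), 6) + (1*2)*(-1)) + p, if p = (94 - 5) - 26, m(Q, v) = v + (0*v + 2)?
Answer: 53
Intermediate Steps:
m(Q, v) = 2 + v (m(Q, v) = v + (0 + 2) = v + 2 = 2 + v)
h(K, n) = -11 + K
p = 63 (p = 89 - 26 = 63)
(h(m(-2, 1), 6) + (1*2)*(-1)) + p = ((-11 + (2 + 1)) + (1*2)*(-1)) + 63 = ((-11 + 3) + 2*(-1)) + 63 = (-8 - 2) + 63 = -10 + 63 = 53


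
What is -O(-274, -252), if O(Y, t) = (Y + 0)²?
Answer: -75076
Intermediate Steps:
O(Y, t) = Y²
-O(-274, -252) = -1*(-274)² = -1*75076 = -75076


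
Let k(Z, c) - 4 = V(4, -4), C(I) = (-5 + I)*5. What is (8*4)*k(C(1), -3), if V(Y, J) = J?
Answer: 0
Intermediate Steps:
C(I) = -25 + 5*I
k(Z, c) = 0 (k(Z, c) = 4 - 4 = 0)
(8*4)*k(C(1), -3) = (8*4)*0 = 32*0 = 0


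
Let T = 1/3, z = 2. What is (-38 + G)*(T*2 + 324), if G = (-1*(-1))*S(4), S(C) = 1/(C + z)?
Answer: -110549/9 ≈ -12283.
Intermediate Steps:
S(C) = 1/(2 + C) (S(C) = 1/(C + 2) = 1/(2 + C))
T = 1/3 ≈ 0.33333
G = 1/6 (G = (-1*(-1))/(2 + 4) = 1/6 ≈ 0.16667)
(-38 + G)*(T*2 + 324) = (-38 + 1/6)*((1/3)*2 + 324) = -227*(2/3 + 324)/6 = -227/6*974/3 = -110549/9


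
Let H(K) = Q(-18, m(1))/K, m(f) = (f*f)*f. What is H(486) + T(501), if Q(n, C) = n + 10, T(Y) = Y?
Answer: 121739/243 ≈ 500.98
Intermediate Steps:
m(f) = f³ (m(f) = f²*f = f³)
Q(n, C) = 10 + n
H(K) = -8/K (H(K) = (10 - 18)/K = -8/K)
H(486) + T(501) = -8/486 + 501 = -8*1/486 + 501 = -4/243 + 501 = 121739/243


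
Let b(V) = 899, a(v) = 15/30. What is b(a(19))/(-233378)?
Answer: -899/233378 ≈ -0.0038521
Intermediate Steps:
a(v) = 1/2 (a(v) = 15*(1/30) = 1/2)
b(a(19))/(-233378) = 899/(-233378) = 899*(-1/233378) = -899/233378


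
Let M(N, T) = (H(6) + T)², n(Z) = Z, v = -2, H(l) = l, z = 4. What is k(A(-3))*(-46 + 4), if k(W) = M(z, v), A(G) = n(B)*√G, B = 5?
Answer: -672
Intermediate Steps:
M(N, T) = (6 + T)²
A(G) = 5*√G
k(W) = 16 (k(W) = (6 - 2)² = 4² = 16)
k(A(-3))*(-46 + 4) = 16*(-46 + 4) = 16*(-42) = -672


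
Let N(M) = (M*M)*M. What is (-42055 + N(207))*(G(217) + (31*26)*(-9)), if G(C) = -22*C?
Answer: -106179431264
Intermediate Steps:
N(M) = M**3 (N(M) = M**2*M = M**3)
(-42055 + N(207))*(G(217) + (31*26)*(-9)) = (-42055 + 207**3)*(-22*217 + (31*26)*(-9)) = (-42055 + 8869743)*(-4774 + 806*(-9)) = 8827688*(-4774 - 7254) = 8827688*(-12028) = -106179431264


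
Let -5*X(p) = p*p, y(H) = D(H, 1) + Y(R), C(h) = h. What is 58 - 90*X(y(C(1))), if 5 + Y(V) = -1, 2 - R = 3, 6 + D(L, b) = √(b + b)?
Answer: 2686 - 432*√2 ≈ 2075.1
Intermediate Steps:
D(L, b) = -6 + √2*√b (D(L, b) = -6 + √(b + b) = -6 + √(2*b) = -6 + √2*√b)
R = -1 (R = 2 - 1*3 = 2 - 3 = -1)
Y(V) = -6 (Y(V) = -5 - 1 = -6)
y(H) = -12 + √2 (y(H) = (-6 + √2*√1) - 6 = (-6 + √2*1) - 6 = (-6 + √2) - 6 = -12 + √2)
X(p) = -p²/5 (X(p) = -p*p/5 = -p²/5)
58 - 90*X(y(C(1))) = 58 - (-18)*(-12 + √2)² = 58 + 18*(-12 + √2)²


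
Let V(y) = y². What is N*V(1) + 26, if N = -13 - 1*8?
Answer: 5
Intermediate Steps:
N = -21 (N = -13 - 8 = -21)
N*V(1) + 26 = -21*1² + 26 = -21*1 + 26 = -21 + 26 = 5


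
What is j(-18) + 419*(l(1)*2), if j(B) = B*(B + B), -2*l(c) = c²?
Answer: 229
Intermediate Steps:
l(c) = -c²/2
j(B) = 2*B² (j(B) = B*(2*B) = 2*B²)
j(-18) + 419*(l(1)*2) = 2*(-18)² + 419*(-½*1²*2) = 2*324 + 419*(-½*1*2) = 648 + 419*(-½*2) = 648 + 419*(-1) = 648 - 419 = 229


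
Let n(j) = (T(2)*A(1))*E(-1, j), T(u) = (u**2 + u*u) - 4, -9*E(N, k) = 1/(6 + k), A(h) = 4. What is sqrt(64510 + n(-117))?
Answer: sqrt(7153451166)/333 ≈ 253.99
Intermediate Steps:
E(N, k) = -1/(9*(6 + k))
T(u) = -4 + 2*u**2 (T(u) = (u**2 + u**2) - 4 = 2*u**2 - 4 = -4 + 2*u**2)
n(j) = -16/(54 + 9*j) (n(j) = ((-4 + 2*2**2)*4)*(-1/(54 + 9*j)) = ((-4 + 2*4)*4)*(-1/(54 + 9*j)) = ((-4 + 8)*4)*(-1/(54 + 9*j)) = (4*4)*(-1/(54 + 9*j)) = 16*(-1/(54 + 9*j)) = -16/(54 + 9*j))
sqrt(64510 + n(-117)) = sqrt(64510 - 16/(54 + 9*(-117))) = sqrt(64510 - 16/(54 - 1053)) = sqrt(64510 - 16/(-999)) = sqrt(64510 - 16*(-1/999)) = sqrt(64510 + 16/999) = sqrt(64445506/999) = sqrt(7153451166)/333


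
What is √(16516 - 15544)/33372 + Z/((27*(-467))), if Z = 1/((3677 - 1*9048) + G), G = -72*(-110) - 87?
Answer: -1/31043358 + √3/1854 ≈ 0.00093419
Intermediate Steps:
G = 7833 (G = 7920 - 87 = 7833)
Z = 1/2462 (Z = 1/((3677 - 1*9048) + 7833) = 1/((3677 - 9048) + 7833) = 1/(-5371 + 7833) = 1/2462 ≈ 0.00040617)
√(16516 - 15544)/33372 + Z/((27*(-467))) = √(16516 - 15544)/33372 + 1/(2462*((27*(-467)))) = √972*(1/33372) + (1/2462)/(-12609) = (18*√3)*(1/33372) + (1/2462)*(-1/12609) = √3/1854 - 1/31043358 = -1/31043358 + √3/1854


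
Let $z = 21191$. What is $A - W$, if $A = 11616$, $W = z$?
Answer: $-9575$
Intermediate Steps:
$W = 21191$
$A - W = 11616 - 21191 = -9575$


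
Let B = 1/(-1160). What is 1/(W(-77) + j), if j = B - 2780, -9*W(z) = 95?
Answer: -10440/29133409 ≈ -0.00035835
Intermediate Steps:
W(z) = -95/9 (W(z) = -1/9*95 = -95/9)
B = -1/1160 ≈ -0.00086207
j = -3224801/1160 (j = -1/1160 - 2780 = -3224801/1160 ≈ -2780.0)
1/(W(-77) + j) = 1/(-95/9 - 3224801/1160) = 1/(-29133409/10440) = -10440/29133409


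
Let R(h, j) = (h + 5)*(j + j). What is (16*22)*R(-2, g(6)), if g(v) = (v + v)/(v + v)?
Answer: 2112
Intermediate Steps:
g(v) = 1 (g(v) = (2*v)/((2*v)) = (2*v)*(1/(2*v)) = 1)
R(h, j) = 2*j*(5 + h) (R(h, j) = (5 + h)*(2*j) = 2*j*(5 + h))
(16*22)*R(-2, g(6)) = (16*22)*(2*1*(5 - 2)) = 352*(2*1*3) = 352*6 = 2112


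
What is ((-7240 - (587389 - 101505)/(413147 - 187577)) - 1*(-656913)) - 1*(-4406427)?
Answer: 570251995558/112785 ≈ 5.0561e+6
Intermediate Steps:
((-7240 - (587389 - 101505)/(413147 - 187577)) - 1*(-656913)) - 1*(-4406427) = ((-7240 - 485884/225570) + 656913) + 4406427 = ((-7240 - 1*242942/112785) + 656913) + 4406427 = ((-7240 - 242942/112785) + 656913) + 4406427 = (-816806342/112785 + 656913) + 4406427 = 73273126363/112785 + 4406427 = 570251995558/112785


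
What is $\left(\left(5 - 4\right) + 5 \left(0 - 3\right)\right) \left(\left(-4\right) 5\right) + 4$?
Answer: $284$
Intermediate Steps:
$\left(\left(5 - 4\right) + 5 \left(0 - 3\right)\right) \left(\left(-4\right) 5\right) + 4 = \left(1 + 5 \left(-3\right)\right) \left(-20\right) + 4 = \left(1 - 15\right) \left(-20\right) + 4 = \left(-14\right) \left(-20\right) + 4 = 280 + 4 = 284$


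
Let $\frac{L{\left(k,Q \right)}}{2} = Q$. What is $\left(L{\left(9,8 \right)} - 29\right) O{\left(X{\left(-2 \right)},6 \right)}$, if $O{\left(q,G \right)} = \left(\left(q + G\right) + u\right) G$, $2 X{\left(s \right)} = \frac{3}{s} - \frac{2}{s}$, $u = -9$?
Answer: $\frac{507}{2} \approx 253.5$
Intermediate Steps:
$L{\left(k,Q \right)} = 2 Q$
$X{\left(s \right)} = \frac{1}{2 s}$ ($X{\left(s \right)} = \frac{\frac{3}{s} - \frac{2}{s}}{2} = \frac{1}{2 s}$)
$O{\left(q,G \right)} = G \left(-9 + G + q\right)$ ($O{\left(q,G \right)} = \left(\left(q + G\right) - 9\right) G = \left(\left(G + q\right) - 9\right) G = \left(-9 + G + q\right) G = G \left(-9 + G + q\right)$)
$\left(L{\left(9,8 \right)} - 29\right) O{\left(X{\left(-2 \right)},6 \right)} = \left(2 \cdot 8 - 29\right) 6 \left(-9 + 6 + \frac{1}{2 \left(-2\right)}\right) = \left(16 - 29\right) 6 \left(-9 + 6 + \frac{1}{2} \left(- \frac{1}{2}\right)\right) = - 13 \cdot 6 \left(-9 + 6 - \frac{1}{4}\right) = - 13 \cdot 6 \left(- \frac{13}{4}\right) = \left(-13\right) \left(- \frac{39}{2}\right) = \frac{507}{2}$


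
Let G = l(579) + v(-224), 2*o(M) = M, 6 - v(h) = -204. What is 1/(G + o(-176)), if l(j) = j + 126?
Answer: 1/827 ≈ 0.0012092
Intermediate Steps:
v(h) = 210 (v(h) = 6 - 1*(-204) = 6 + 204 = 210)
l(j) = 126 + j
o(M) = M/2
G = 915 (G = (126 + 579) + 210 = 705 + 210 = 915)
1/(G + o(-176)) = 1/(915 + (1/2)*(-176)) = 1/(915 - 88) = 1/827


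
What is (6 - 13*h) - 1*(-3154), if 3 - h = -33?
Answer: 2692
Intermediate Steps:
h = 36 (h = 3 - 1*(-33) = 3 + 33 = 36)
(6 - 13*h) - 1*(-3154) = (6 - 13*36) - 1*(-3154) = (6 - 468) + 3154 = -462 + 3154 = 2692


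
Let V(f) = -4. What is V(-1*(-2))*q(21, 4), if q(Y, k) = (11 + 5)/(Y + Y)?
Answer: -32/21 ≈ -1.5238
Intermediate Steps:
q(Y, k) = 8/Y (q(Y, k) = 16/((2*Y)) = 16*(1/(2*Y)) = 8/Y)
V(-1*(-2))*q(21, 4) = -32/21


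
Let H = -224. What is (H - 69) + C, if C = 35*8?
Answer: -13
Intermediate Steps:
C = 280
(H - 69) + C = (-224 - 69) + 280 = -293 + 280 = -13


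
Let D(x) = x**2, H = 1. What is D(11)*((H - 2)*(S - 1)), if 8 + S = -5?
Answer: 1694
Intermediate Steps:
S = -13 (S = -8 - 5 = -13)
D(11)*((H - 2)*(S - 1)) = 11**2*((1 - 2)*(-13 - 1)) = 121*(-1*(-14)) = 121*14 = 1694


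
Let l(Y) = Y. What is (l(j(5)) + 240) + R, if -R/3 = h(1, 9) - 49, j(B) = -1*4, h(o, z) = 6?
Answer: 365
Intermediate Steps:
j(B) = -4
R = 129 (R = -3*(6 - 49) = -3*(-43) = 129)
(l(j(5)) + 240) + R = (-4 + 240) + 129 = 236 + 129 = 365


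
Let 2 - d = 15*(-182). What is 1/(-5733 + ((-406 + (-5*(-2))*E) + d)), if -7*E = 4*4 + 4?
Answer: -7/24049 ≈ -0.00029107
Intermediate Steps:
d = 2732 (d = 2 - 15*(-182) = 2 - 1*(-2730) = 2 + 2730 = 2732)
E = -20/7 (E = -(4*4 + 4)/7 = -(16 + 4)/7 = -⅐*20 = -20/7 ≈ -2.8571)
1/(-5733 + ((-406 + (-5*(-2))*E) + d)) = 1/(-5733 + ((-406 - 5*(-2)*(-20/7)) + 2732)) = 1/(-5733 + ((-406 + 10*(-20/7)) + 2732)) = 1/(-5733 + ((-406 - 200/7) + 2732)) = 1/(-5733 + (-3042/7 + 2732)) = 1/(-5733 + 16082/7) = 1/(-24049/7) = -7/24049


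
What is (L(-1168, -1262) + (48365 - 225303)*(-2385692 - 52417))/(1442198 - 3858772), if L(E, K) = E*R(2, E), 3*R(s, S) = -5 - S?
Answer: -647090516171/3624861 ≈ -1.7851e+5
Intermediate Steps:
R(s, S) = -5/3 - S/3 (R(s, S) = (-5 - S)/3 = -5/3 - S/3)
L(E, K) = E*(-5/3 - E/3)
(L(-1168, -1262) + (48365 - 225303)*(-2385692 - 52417))/(1442198 - 3858772) = (-⅓*(-1168)*(5 - 1168) + (48365 - 225303)*(-2385692 - 52417))/(1442198 - 3858772) = (-⅓*(-1168)*(-1163) - 176938*(-2438109))/(-2416574) = (-1358384/3 + 431394130242)*(-1/2416574) = (1294181032342/3)*(-1/2416574) = -647090516171/3624861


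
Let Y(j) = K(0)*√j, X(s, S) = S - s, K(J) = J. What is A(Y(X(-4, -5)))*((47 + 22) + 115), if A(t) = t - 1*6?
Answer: -1104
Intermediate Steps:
Y(j) = 0 (Y(j) = 0*√j = 0)
A(t) = -6 + t (A(t) = t - 6 = -6 + t)
A(Y(X(-4, -5)))*((47 + 22) + 115) = (-6 + 0)*((47 + 22) + 115) = -6*(69 + 115) = -6*184 = -1104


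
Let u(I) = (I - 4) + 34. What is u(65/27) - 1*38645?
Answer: -1042540/27 ≈ -38613.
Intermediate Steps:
u(I) = 30 + I (u(I) = (-4 + I) + 34 = 30 + I)
u(65/27) - 1*38645 = (30 + 65/27) - 1*38645 = (30 + 65*(1/27)) - 38645 = (30 + 65/27) - 38645 = 875/27 - 38645 = -1042540/27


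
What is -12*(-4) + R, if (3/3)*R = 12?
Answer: 60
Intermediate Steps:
R = 12
-12*(-4) + R = -12*(-4) + 12 = 48 + 12 = 60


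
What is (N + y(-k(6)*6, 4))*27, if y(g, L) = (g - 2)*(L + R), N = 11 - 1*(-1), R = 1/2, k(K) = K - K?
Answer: 81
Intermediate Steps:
k(K) = 0
R = 1/2 (R = 1*(1/2) = 1/2 ≈ 0.50000)
N = 12 (N = 11 + 1 = 12)
y(g, L) = (1/2 + L)*(-2 + g) (y(g, L) = (g - 2)*(L + 1/2) = (-2 + g)*(1/2 + L) = (1/2 + L)*(-2 + g))
(N + y(-k(6)*6, 4))*27 = (12 + (-1 + (-1*0*6)/2 - 2*4 + 4*(-1*0*6)))*27 = (12 + (-1 + (0*6)/2 - 8 + 4*(0*6)))*27 = (12 + (-1 + (1/2)*0 - 8 + 4*0))*27 = (12 + (-1 + 0 - 8 + 0))*27 = (12 - 9)*27 = 3*27 = 81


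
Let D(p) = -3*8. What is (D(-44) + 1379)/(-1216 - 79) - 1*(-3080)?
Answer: 797449/259 ≈ 3079.0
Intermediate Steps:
D(p) = -24
(D(-44) + 1379)/(-1216 - 79) - 1*(-3080) = (-24 + 1379)/(-1216 - 79) - 1*(-3080) = 1355/(-1295) + 3080 = 1355*(-1/1295) + 3080 = -271/259 + 3080 = 797449/259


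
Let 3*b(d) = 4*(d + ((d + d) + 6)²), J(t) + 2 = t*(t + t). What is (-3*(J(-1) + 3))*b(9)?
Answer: -7020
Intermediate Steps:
J(t) = -2 + 2*t² (J(t) = -2 + t*(t + t) = -2 + t*(2*t) = -2 + 2*t²)
b(d) = 4*d/3 + 4*(6 + 2*d)²/3 (b(d) = (4*(d + ((d + d) + 6)²))/3 = (4*(d + (2*d + 6)²))/3 = (4*(d + (6 + 2*d)²))/3 = (4*d + 4*(6 + 2*d)²)/3 = 4*d/3 + 4*(6 + 2*d)²/3)
(-3*(J(-1) + 3))*b(9) = (-3*((-2 + 2*(-1)²) + 3))*((4/3)*9 + 16*(3 + 9)²/3) = (-3*((-2 + 2*1) + 3))*(12 + (16/3)*12²) = (-3*((-2 + 2) + 3))*(12 + (16/3)*144) = (-3*(0 + 3))*(12 + 768) = -3*3*780 = -9*780 = -7020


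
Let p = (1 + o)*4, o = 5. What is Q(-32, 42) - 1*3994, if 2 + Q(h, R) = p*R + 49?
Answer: -2939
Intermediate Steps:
p = 24 (p = (1 + 5)*4 = 6*4 = 24)
Q(h, R) = 47 + 24*R (Q(h, R) = -2 + (24*R + 49) = -2 + (49 + 24*R) = 47 + 24*R)
Q(-32, 42) - 1*3994 = (47 + 24*42) - 1*3994 = (47 + 1008) - 3994 = 1055 - 3994 = -2939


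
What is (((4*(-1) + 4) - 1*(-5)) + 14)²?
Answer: 361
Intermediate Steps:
(((4*(-1) + 4) - 1*(-5)) + 14)² = (((-4 + 4) + 5) + 14)² = ((0 + 5) + 14)² = (5 + 14)² = 19² = 361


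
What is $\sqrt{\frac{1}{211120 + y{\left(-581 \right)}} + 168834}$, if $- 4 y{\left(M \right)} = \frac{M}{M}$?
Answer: $\frac{\sqrt{13378120670354190}}{281493} \approx 410.89$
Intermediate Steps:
$y{\left(M \right)} = - \frac{1}{4}$ ($y{\left(M \right)} = - \frac{M \frac{1}{M}}{4} = \left(- \frac{1}{4}\right) 1 = - \frac{1}{4}$)
$\sqrt{\frac{1}{211120 + y{\left(-581 \right)}} + 168834} = \sqrt{\frac{1}{211120 - \frac{1}{4}} + 168834} = \sqrt{\frac{1}{\frac{844479}{4}} + 168834} = \sqrt{\frac{4}{844479} + 168834} = \sqrt{\frac{142576767490}{844479}} = \frac{\sqrt{13378120670354190}}{281493}$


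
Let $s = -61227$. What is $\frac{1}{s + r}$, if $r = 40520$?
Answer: $- \frac{1}{20707} \approx -4.8293 \cdot 10^{-5}$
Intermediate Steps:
$\frac{1}{s + r} = \frac{1}{-61227 + 40520} = \frac{1}{-20707} = - \frac{1}{20707}$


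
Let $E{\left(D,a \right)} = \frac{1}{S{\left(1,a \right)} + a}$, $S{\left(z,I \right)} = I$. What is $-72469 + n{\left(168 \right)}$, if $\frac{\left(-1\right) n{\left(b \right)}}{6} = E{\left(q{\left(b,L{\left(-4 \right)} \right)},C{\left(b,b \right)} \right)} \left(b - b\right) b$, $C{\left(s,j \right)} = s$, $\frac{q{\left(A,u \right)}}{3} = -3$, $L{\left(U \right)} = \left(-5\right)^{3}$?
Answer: $-72469$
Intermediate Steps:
$L{\left(U \right)} = -125$
$q{\left(A,u \right)} = -9$ ($q{\left(A,u \right)} = 3 \left(-3\right) = -9$)
$E{\left(D,a \right)} = \frac{1}{2 a}$ ($E{\left(D,a \right)} = \frac{1}{a + a} = \frac{1}{2 a}$)
$n{\left(b \right)} = 0$ ($n{\left(b \right)} = - 6 \frac{1}{2 b} \left(b - b\right) b = - 6 \frac{1}{2 b} 0 b = - 6 \cdot 0 b = \left(-6\right) 0 = 0$)
$-72469 + n{\left(168 \right)} = -72469 + 0 = -72469$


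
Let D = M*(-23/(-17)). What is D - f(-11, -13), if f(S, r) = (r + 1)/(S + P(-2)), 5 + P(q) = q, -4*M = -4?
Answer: 35/51 ≈ 0.68627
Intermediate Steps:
M = 1 (M = -1/4*(-4) = 1)
P(q) = -5 + q
D = 23/17 (D = 1*(-23/(-17)) = 1*(-23*(-1/17)) = 1*(23/17) = 23/17 ≈ 1.3529)
f(S, r) = (1 + r)/(-7 + S) (f(S, r) = (r + 1)/(S + (-5 - 2)) = (1 + r)/(S - 7) = (1 + r)/(-7 + S))
D - f(-11, -13) = 23/17 - (1 - 13)/(-7 - 11) = 23/17 - (-12)/(-18) = 23/17 - (-1)*(-12)/18 = 23/17 - 1*2/3 = 23/17 - 2/3 = 35/51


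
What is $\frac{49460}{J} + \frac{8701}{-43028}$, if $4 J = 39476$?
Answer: $\frac{2042294711}{424643332} \approx 4.8094$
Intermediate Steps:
$J = 9869$ ($J = \frac{1}{4} \cdot 39476 = 9869$)
$\frac{49460}{J} + \frac{8701}{-43028} = \frac{49460}{9869} + \frac{8701}{-43028} = 49460 \cdot \frac{1}{9869} + 8701 \left(- \frac{1}{43028}\right) = \frac{49460}{9869} - \frac{8701}{43028} = \frac{2042294711}{424643332}$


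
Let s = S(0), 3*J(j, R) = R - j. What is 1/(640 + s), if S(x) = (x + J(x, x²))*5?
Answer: 1/640 ≈ 0.0015625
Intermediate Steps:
J(j, R) = -j/3 + R/3 (J(j, R) = (R - j)/3 = -j/3 + R/3)
S(x) = 5*x²/3 + 10*x/3 (S(x) = (x + (-x/3 + x²/3))*5 = (x²/3 + 2*x/3)*5 = 5*x²/3 + 10*x/3)
s = 0 (s = (5/3)*0*(2 + 0) = (5/3)*0*2 = 0)
1/(640 + s) = 1/(640 + 0) = 1/640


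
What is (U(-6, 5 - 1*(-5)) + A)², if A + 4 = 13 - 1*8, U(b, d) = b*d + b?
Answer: 4225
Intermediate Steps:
U(b, d) = b + b*d
A = 1 (A = -4 + (13 - 1*8) = -4 + (13 - 8) = -4 + 5 = 1)
(U(-6, 5 - 1*(-5)) + A)² = (-6*(1 + (5 - 1*(-5))) + 1)² = (-6*(1 + (5 + 5)) + 1)² = (-6*(1 + 10) + 1)² = (-6*11 + 1)² = (-66 + 1)² = (-65)² = 4225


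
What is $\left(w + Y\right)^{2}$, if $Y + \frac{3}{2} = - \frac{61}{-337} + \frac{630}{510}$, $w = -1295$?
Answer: $\frac{220197968786761}{131285764} \approx 1.6772 \cdot 10^{6}$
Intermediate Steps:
$Y = - \frac{959}{11458}$ ($Y = - \frac{3}{2} + \left(- \frac{61}{-337} + \frac{630}{510}\right) = - \frac{3}{2} + \left(\left(-61\right) \left(- \frac{1}{337}\right) + 630 \cdot \frac{1}{510}\right) = - \frac{3}{2} + \left(\frac{61}{337} + \frac{21}{17}\right) = - \frac{3}{2} + \frac{8114}{5729} = - \frac{959}{11458} \approx -0.083697$)
$\left(w + Y\right)^{2} = \left(-1295 - \frac{959}{11458}\right)^{2} = \left(- \frac{14839069}{11458}\right)^{2} = \frac{220197968786761}{131285764}$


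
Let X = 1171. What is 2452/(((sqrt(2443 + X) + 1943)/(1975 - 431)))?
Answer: 7355980384/3771635 - 3785888*sqrt(3614)/3771635 ≈ 1890.0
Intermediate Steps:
2452/(((sqrt(2443 + X) + 1943)/(1975 - 431))) = 2452/(((sqrt(2443 + 1171) + 1943)/(1975 - 431))) = 2452/(((sqrt(3614) + 1943)/1544)) = 2452/(((1943 + sqrt(3614))*(1/1544))) = 2452/(1943/1544 + sqrt(3614)/1544)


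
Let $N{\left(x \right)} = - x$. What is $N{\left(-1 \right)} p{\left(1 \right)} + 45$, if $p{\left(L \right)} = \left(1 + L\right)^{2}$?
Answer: $49$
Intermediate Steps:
$N{\left(-1 \right)} p{\left(1 \right)} + 45 = \left(-1\right) \left(-1\right) \left(1 + 1\right)^{2} + 45 = 1 \cdot 2^{2} + 45 = 1 \cdot 4 + 45 = 4 + 45 = 49$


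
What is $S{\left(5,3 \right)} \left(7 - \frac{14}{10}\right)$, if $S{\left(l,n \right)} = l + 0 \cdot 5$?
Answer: $28$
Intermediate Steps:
$S{\left(l,n \right)} = l$ ($S{\left(l,n \right)} = l + 0 = l$)
$S{\left(5,3 \right)} \left(7 - \frac{14}{10}\right) = 5 \left(7 - \frac{14}{10}\right) = 5 \left(7 - \frac{7}{5}\right) = 5 \cdot \frac{28}{5} = 28$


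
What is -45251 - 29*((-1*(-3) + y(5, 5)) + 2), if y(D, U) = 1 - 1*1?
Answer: -45396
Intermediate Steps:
y(D, U) = 0 (y(D, U) = 1 - 1 = 0)
-45251 - 29*((-1*(-3) + y(5, 5)) + 2) = -45251 - 29*((-1*(-3) + 0) + 2) = -45251 - 29*((3 + 0) + 2) = -45251 - 29*(3 + 2) = -45251 - 29*5 = -45251 - 145 = -45396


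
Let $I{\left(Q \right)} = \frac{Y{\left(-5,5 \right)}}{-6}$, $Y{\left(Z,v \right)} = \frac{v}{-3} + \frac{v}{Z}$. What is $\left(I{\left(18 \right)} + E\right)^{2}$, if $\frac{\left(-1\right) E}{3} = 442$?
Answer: $\frac{142324900}{81} \approx 1.7571 \cdot 10^{6}$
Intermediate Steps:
$Y{\left(Z,v \right)} = - \frac{v}{3} + \frac{v}{Z}$ ($Y{\left(Z,v \right)} = v \left(- \frac{1}{3}\right) + \frac{v}{Z} = - \frac{v}{3} + \frac{v}{Z}$)
$I{\left(Q \right)} = \frac{4}{9}$ ($I{\left(Q \right)} = \frac{\left(- \frac{1}{3}\right) 5 + \frac{5}{-5}}{-6} = \left(- \frac{5}{3} + 5 \left(- \frac{1}{5}\right)\right) \left(- \frac{1}{6}\right) = \left(- \frac{5}{3} - 1\right) \left(- \frac{1}{6}\right) = \left(- \frac{8}{3}\right) \left(- \frac{1}{6}\right) = \frac{4}{9}$)
$E = -1326$ ($E = \left(-3\right) 442 = -1326$)
$\left(I{\left(18 \right)} + E\right)^{2} = \left(\frac{4}{9} - 1326\right)^{2} = \left(- \frac{11930}{9}\right)^{2} = \frac{142324900}{81}$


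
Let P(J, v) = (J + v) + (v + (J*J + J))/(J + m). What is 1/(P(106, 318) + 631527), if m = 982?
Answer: 272/171893587 ≈ 1.5824e-6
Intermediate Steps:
P(J, v) = J + v + (J + v + J²)/(982 + J) (P(J, v) = (J + v) + (v + (J*J + J))/(J + 982) = (J + v) + (v + (J² + J))/(982 + J) = (J + v) + (v + (J + J²))/(982 + J) = (J + v) + (J + v + J²)/(982 + J) = J + v + (J + v + J²)/(982 + J))
1/(P(106, 318) + 631527) = 1/((2*106² + 983*106 + 983*318 + 106*318)/(982 + 106) + 631527) = 1/((2*11236 + 104198 + 312594 + 33708)/1088 + 631527) = 1/((22472 + 104198 + 312594 + 33708)/1088 + 631527) = 1/((1/1088)*472972 + 631527) = 1/(118243/272 + 631527) = 1/(171893587/272) = 272/171893587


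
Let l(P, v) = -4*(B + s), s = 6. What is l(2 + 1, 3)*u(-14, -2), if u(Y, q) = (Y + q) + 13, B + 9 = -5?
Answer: -96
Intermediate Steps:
B = -14 (B = -9 - 5 = -14)
l(P, v) = 32 (l(P, v) = -4*(-14 + 6) = -4*(-8) = 32)
u(Y, q) = 13 + Y + q
l(2 + 1, 3)*u(-14, -2) = 32*(13 - 14 - 2) = 32*(-3) = -96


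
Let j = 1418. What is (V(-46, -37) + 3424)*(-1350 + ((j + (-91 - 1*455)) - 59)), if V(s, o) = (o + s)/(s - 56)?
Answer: -62530249/34 ≈ -1.8391e+6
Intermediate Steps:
V(s, o) = (o + s)/(-56 + s)
(V(-46, -37) + 3424)*(-1350 + ((j + (-91 - 1*455)) - 59)) = ((-37 - 46)/(-56 - 46) + 3424)*(-1350 + ((1418 + (-91 - 1*455)) - 59)) = (-83/(-102) + 3424)*(-1350 + ((1418 + (-91 - 455)) - 59)) = (-1/102*(-83) + 3424)*(-1350 + ((1418 - 546) - 59)) = (83/102 + 3424)*(-1350 + (872 - 59)) = 349331*(-1350 + 813)/102 = (349331/102)*(-537) = -62530249/34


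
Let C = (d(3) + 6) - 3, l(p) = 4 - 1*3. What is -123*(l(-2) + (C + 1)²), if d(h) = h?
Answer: -6150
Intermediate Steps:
l(p) = 1 (l(p) = 4 - 3 = 1)
C = 6 (C = (3 + 6) - 3 = 9 - 3 = 6)
-123*(l(-2) + (C + 1)²) = -123*(1 + (6 + 1)²) = -123*(1 + 7²) = -123*(1 + 49) = -123*50 = -6150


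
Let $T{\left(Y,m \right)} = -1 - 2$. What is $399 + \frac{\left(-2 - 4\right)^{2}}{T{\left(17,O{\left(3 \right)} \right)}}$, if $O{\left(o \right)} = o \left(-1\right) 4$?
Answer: $387$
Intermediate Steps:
$O{\left(o \right)} = - 4 o$ ($O{\left(o \right)} = - o 4 = - 4 o$)
$T{\left(Y,m \right)} = -3$
$399 + \frac{\left(-2 - 4\right)^{2}}{T{\left(17,O{\left(3 \right)} \right)}} = 399 + \frac{\left(-2 - 4\right)^{2}}{-3} = 399 - \frac{\left(-6\right)^{2}}{3} = 399 - 12 = 387$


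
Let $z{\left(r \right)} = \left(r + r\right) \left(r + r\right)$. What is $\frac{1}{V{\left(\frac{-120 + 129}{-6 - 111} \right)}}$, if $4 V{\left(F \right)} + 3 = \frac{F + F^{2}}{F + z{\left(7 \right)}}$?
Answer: $- \frac{44148}{33115} \approx -1.3332$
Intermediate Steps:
$z{\left(r \right)} = 4 r^{2}$ ($z{\left(r \right)} = 2 r 2 r = 4 r^{2}$)
$V{\left(F \right)} = - \frac{3}{4} + \frac{F + F^{2}}{4 \left(196 + F\right)}$ ($V{\left(F \right)} = - \frac{3}{4} + \frac{\left(F + F^{2}\right) \frac{1}{F + 4 \cdot 7^{2}}}{4} = - \frac{3}{4} + \frac{\left(F + F^{2}\right) \frac{1}{F + 4 \cdot 49}}{4} = - \frac{3}{4} + \frac{\left(F + F^{2}\right) \frac{1}{F + 196}}{4} = - \frac{3}{4} + \frac{\left(F + F^{2}\right) \frac{1}{196 + F}}{4} = - \frac{3}{4} + \frac{\frac{1}{196 + F} \left(F + F^{2}\right)}{4} = - \frac{3}{4} + \frac{F + F^{2}}{4 \left(196 + F\right)}$)
$\frac{1}{V{\left(\frac{-120 + 129}{-6 - 111} \right)}} = \frac{1}{\frac{1}{4} \frac{1}{196 + \frac{-120 + 129}{-6 - 111}} \left(-588 + \left(\frac{-120 + 129}{-6 - 111}\right)^{2} - 2 \frac{-120 + 129}{-6 - 111}\right)} = \frac{1}{\frac{1}{4} \frac{1}{196 + \frac{9}{-117}} \left(-588 + \left(\frac{9}{-117}\right)^{2} - 2 \frac{9}{-117}\right)} = \frac{1}{\frac{1}{4} \frac{1}{196 + 9 \left(- \frac{1}{117}\right)} \left(-588 + \left(9 \left(- \frac{1}{117}\right)\right)^{2} - 2 \cdot 9 \left(- \frac{1}{117}\right)\right)} = \frac{1}{\frac{1}{4} \frac{1}{196 - \frac{1}{13}} \left(-588 + \left(- \frac{1}{13}\right)^{2} - - \frac{2}{13}\right)} = \frac{1}{\frac{1}{4} \frac{1}{\frac{2547}{13}} \left(-588 + \frac{1}{169} + \frac{2}{13}\right)} = \frac{1}{\frac{1}{4} \cdot \frac{13}{2547} \left(- \frac{99345}{169}\right)} = \frac{1}{- \frac{33115}{44148}} = - \frac{44148}{33115}$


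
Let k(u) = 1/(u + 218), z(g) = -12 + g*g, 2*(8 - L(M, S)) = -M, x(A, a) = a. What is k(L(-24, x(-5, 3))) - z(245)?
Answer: -12842781/214 ≈ -60013.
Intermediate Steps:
L(M, S) = 8 + M/2 (L(M, S) = 8 - (-1)*M/2 = 8 + M/2)
z(g) = -12 + g²
k(u) = 1/(218 + u)
k(L(-24, x(-5, 3))) - z(245) = 1/(218 + (8 + (½)*(-24))) - (-12 + 245²) = 1/(218 + (8 - 12)) - (-12 + 60025) = 1/(218 - 4) - 1*60013 = 1/214 - 60013 = -12842781/214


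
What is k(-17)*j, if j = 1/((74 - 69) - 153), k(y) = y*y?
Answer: -289/148 ≈ -1.9527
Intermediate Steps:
k(y) = y²
j = -1/148 (j = 1/(5 - 153) = 1/(-148) = -1/148 ≈ -0.0067568)
k(-17)*j = (-17)²*(-1/148) = 289*(-1/148) = -289/148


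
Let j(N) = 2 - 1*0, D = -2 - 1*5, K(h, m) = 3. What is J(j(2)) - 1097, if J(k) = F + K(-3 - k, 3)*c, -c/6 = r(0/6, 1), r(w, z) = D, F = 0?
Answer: -971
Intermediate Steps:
D = -7 (D = -2 - 5 = -7)
r(w, z) = -7
c = 42 (c = -6*(-7) = 42)
j(N) = 2 (j(N) = 2 + 0 = 2)
J(k) = 126 (J(k) = 0 + 3*42 = 0 + 126 = 126)
J(j(2)) - 1097 = 126 - 1097 = -971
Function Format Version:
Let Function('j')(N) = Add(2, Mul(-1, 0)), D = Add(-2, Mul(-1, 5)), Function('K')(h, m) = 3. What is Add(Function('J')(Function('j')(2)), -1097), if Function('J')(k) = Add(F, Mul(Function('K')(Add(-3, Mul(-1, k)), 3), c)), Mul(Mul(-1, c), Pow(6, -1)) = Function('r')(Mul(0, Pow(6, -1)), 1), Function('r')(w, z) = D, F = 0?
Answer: -971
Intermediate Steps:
D = -7 (D = Add(-2, -5) = -7)
Function('r')(w, z) = -7
c = 42 (c = Mul(-6, -7) = 42)
Function('j')(N) = 2 (Function('j')(N) = Add(2, 0) = 2)
Function('J')(k) = 126 (Function('J')(k) = Add(0, Mul(3, 42)) = Add(0, 126) = 126)
Add(Function('J')(Function('j')(2)), -1097) = Add(126, -1097) = -971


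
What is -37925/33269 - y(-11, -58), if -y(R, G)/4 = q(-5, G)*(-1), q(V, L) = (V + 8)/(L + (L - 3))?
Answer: -241991/232883 ≈ -1.0391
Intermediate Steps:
q(V, L) = (8 + V)/(-3 + 2*L) (q(V, L) = (8 + V)/(L + (-3 + L)) = (8 + V)/(-3 + 2*L))
y(R, G) = 12/(-3 + 2*G) (y(R, G) = -4*(8 - 5)/(-3 + 2*G)*(-1) = -4*3/(-3 + 2*G)*(-1) = -(-12)/(-3 + 2*G) = 12/(-3 + 2*G))
-37925/33269 - y(-11, -58) = -37925/33269 - 12/(-3 + 2*(-58)) = -37925*1/33269 - 12/(-3 - 116) = -37925/33269 - 12/(-119) = -37925/33269 - 12*(-1)/119 = -37925/33269 - 1*(-12/119) = -37925/33269 + 12/119 = -241991/232883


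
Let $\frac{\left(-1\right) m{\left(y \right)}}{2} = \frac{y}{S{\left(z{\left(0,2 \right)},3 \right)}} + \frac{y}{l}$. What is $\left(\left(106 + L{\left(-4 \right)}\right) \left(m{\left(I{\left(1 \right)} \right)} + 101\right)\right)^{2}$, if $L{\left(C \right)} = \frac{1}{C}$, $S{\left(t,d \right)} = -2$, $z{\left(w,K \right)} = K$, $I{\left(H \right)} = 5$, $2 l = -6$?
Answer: $133679844$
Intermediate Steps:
$l = -3$ ($l = \frac{1}{2} \left(-6\right) = -3$)
$m{\left(y \right)} = \frac{5 y}{3}$ ($m{\left(y \right)} = - 2 \left(\frac{y}{-2} + \frac{y}{-3}\right) = - 2 \left(y \left(- \frac{1}{2}\right) + y \left(- \frac{1}{3}\right)\right) = - 2 \left(- \frac{y}{2} - \frac{y}{3}\right) = - 2 \left(- \frac{5 y}{6}\right) = \frac{5 y}{3}$)
$\left(\left(106 + L{\left(-4 \right)}\right) \left(m{\left(I{\left(1 \right)} \right)} + 101\right)\right)^{2} = \left(\left(106 + \frac{1}{-4}\right) \left(\frac{5}{3} \cdot 5 + 101\right)\right)^{2} = \left(\left(106 - \frac{1}{4}\right) \left(\frac{25}{3} + 101\right)\right)^{2} = \left(\frac{423}{4} \cdot \frac{328}{3}\right)^{2} = 11562^{2} = 133679844$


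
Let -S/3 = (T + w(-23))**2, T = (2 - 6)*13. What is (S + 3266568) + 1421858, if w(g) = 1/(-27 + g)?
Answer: 11700769397/2500 ≈ 4.6803e+6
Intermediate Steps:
T = -52 (T = -4*13 = -52)
S = -20295603/2500 (S = -3*(-52 + 1/(-27 - 23))**2 = -3*(-52 + 1/(-50))**2 = -3*(-52 - 1/50)**2 = -3*(-2601/50)**2 = -3*6765201/2500 = -20295603/2500 ≈ -8118.2)
(S + 3266568) + 1421858 = (-20295603/2500 + 3266568) + 1421858 = 8146124397/2500 + 1421858 = 11700769397/2500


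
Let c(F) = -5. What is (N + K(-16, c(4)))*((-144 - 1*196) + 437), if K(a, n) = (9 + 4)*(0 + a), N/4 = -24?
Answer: -29488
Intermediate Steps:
N = -96 (N = 4*(-24) = -96)
K(a, n) = 13*a
(N + K(-16, c(4)))*((-144 - 1*196) + 437) = (-96 + 13*(-16))*((-144 - 1*196) + 437) = (-96 - 208)*((-144 - 196) + 437) = -304*(-340 + 437) = -304*97 = -29488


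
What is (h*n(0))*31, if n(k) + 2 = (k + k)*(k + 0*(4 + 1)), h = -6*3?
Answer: 1116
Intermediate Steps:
h = -18
n(k) = -2 + 2*k**2 (n(k) = -2 + (k + k)*(k + 0*(4 + 1)) = -2 + (2*k)*(k + 0*5) = -2 + (2*k)*(k + 0) = -2 + (2*k)*k = -2 + 2*k**2)
(h*n(0))*31 = -18*(-2 + 2*0**2)*31 = -18*(-2 + 2*0)*31 = -18*(-2 + 0)*31 = -18*(-2)*31 = 36*31 = 1116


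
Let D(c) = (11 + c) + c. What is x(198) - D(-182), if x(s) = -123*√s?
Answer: 353 - 369*√22 ≈ -1377.8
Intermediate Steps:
D(c) = 11 + 2*c
x(198) - D(-182) = -369*√22 - (11 + 2*(-182)) = -369*√22 - (11 - 364) = -369*√22 - 1*(-353) = -369*√22 + 353 = 353 - 369*√22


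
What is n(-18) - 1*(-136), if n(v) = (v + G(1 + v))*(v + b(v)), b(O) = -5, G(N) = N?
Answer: 941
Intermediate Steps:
n(v) = (1 + 2*v)*(-5 + v) (n(v) = (v + (1 + v))*(v - 5) = (1 + 2*v)*(-5 + v))
n(-18) - 1*(-136) = (-5 - 9*(-18) + 2*(-18)²) - 1*(-136) = (-5 + 162 + 2*324) + 136 = (-5 + 162 + 648) + 136 = 805 + 136 = 941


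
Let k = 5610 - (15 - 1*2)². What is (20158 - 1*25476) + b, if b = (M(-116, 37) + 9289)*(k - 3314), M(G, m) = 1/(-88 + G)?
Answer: 1343161471/68 ≈ 1.9752e+7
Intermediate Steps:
k = 5441 (k = 5610 - (15 - 2)² = 5610 - 1*13² = 5610 - 1*169 = 5610 - 169 = 5441)
b = 1343523095/68 (b = (1/(-88 - 116) + 9289)*(5441 - 3314) = (1/(-204) + 9289)*2127 = (-1/204 + 9289)*2127 = (1894955/204)*2127 = 1343523095/68 ≈ 1.9758e+7)
(20158 - 1*25476) + b = (20158 - 1*25476) + 1343523095/68 = (20158 - 25476) + 1343523095/68 = -5318 + 1343523095/68 = 1343161471/68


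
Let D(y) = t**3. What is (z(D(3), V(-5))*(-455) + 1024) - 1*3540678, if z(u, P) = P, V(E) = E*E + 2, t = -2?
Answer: -3551939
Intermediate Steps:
V(E) = 2 + E**2 (V(E) = E**2 + 2 = 2 + E**2)
D(y) = -8 (D(y) = (-2)**3 = -8)
(z(D(3), V(-5))*(-455) + 1024) - 1*3540678 = ((2 + (-5)**2)*(-455) + 1024) - 1*3540678 = ((2 + 25)*(-455) + 1024) - 3540678 = (27*(-455) + 1024) - 3540678 = (-12285 + 1024) - 3540678 = -11261 - 3540678 = -3551939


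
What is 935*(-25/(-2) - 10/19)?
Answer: 425425/38 ≈ 11195.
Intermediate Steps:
935*(-25/(-2) - 10/19) = 935*(-25*(-1/2) - 10*1/19) = 935*(25/2 - 10/19) = 935*(455/38) = 425425/38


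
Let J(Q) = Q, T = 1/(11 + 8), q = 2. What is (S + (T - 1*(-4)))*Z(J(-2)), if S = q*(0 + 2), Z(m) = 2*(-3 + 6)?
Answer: 918/19 ≈ 48.316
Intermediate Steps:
T = 1/19 ≈ 0.052632
Z(m) = 6 (Z(m) = 2*3 = 6)
S = 4 (S = 2*(0 + 2) = 2*2 = 4)
(S + (T - 1*(-4)))*Z(J(-2)) = (4 + (1/19 - 1*(-4)))*6 = (4 + (1/19 + 4))*6 = (4 + 77/19)*6 = (153/19)*6 = 918/19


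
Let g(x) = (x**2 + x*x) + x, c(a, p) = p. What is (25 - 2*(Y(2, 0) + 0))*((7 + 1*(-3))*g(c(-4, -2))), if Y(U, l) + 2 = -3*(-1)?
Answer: 552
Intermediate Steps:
Y(U, l) = 1 (Y(U, l) = -2 - 3*(-1) = -2 + 3 = 1)
g(x) = x + 2*x**2 (g(x) = (x**2 + x**2) + x = 2*x**2 + x = x + 2*x**2)
(25 - 2*(Y(2, 0) + 0))*((7 + 1*(-3))*g(c(-4, -2))) = (25 - 2*(1 + 0))*((7 + 1*(-3))*(-2*(1 + 2*(-2)))) = (25 - 2*1)*((7 - 3)*(-2*(1 - 4))) = (25 - 2)*(4*(-2*(-3))) = 23*(4*6) = 23*24 = 552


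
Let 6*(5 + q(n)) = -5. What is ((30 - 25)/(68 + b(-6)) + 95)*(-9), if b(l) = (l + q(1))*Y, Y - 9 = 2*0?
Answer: -65745/77 ≈ -853.83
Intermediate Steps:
Y = 9 (Y = 9 + 2*0 = 9 + 0 = 9)
q(n) = -35/6 (q(n) = -5 + (⅙)*(-5) = -5 - ⅚ = -35/6)
b(l) = -105/2 + 9*l (b(l) = (l - 35/6)*9 = (-35/6 + l)*9 = -105/2 + 9*l)
((30 - 25)/(68 + b(-6)) + 95)*(-9) = ((30 - 25)/(68 + (-105/2 + 9*(-6))) + 95)*(-9) = (5/(68 + (-105/2 - 54)) + 95)*(-9) = (5/(68 - 213/2) + 95)*(-9) = (5/(-77/2) + 95)*(-9) = (5*(-2/77) + 95)*(-9) = (-10/77 + 95)*(-9) = (7305/77)*(-9) = -65745/77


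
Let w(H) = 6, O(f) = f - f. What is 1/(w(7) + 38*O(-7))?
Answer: 1/6 ≈ 0.16667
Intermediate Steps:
O(f) = 0
1/(w(7) + 38*O(-7)) = 1/(6 + 38*0) = 1/(6 + 0) = 1/6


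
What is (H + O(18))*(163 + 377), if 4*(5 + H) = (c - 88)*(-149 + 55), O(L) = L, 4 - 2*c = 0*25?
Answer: 1098360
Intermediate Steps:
c = 2 (c = 2 - 0*25 = 2 - 1/2*0 = 2 + 0 = 2)
H = 2016 (H = -5 + ((2 - 88)*(-149 + 55))/4 = -5 + (-86*(-94))/4 = -5 + (1/4)*8084 = -5 + 2021 = 2016)
(H + O(18))*(163 + 377) = (2016 + 18)*(163 + 377) = 2034*540 = 1098360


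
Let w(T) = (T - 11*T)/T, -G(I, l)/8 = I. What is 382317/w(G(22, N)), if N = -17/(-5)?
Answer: -382317/10 ≈ -38232.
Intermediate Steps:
N = 17/5 (N = -17*(-⅕) = 17/5 ≈ 3.4000)
G(I, l) = -8*I
w(T) = -10 (w(T) = (-10*T)/T = -10)
382317/w(G(22, N)) = 382317/(-10) = 382317*(-⅒) = -382317/10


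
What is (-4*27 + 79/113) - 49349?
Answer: -5588562/113 ≈ -49456.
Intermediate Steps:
(-4*27 + 79/113) - 49349 = (-108 + 79*(1/113)) - 49349 = (-108 + 79/113) - 49349 = -12125/113 - 49349 = -5588562/113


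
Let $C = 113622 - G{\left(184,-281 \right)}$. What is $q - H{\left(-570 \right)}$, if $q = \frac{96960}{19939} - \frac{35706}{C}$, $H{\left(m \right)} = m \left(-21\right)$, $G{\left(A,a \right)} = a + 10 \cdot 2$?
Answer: $- \frac{823336548368}{68809489} \approx -11965.0$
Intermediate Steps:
$G{\left(A,a \right)} = 20 + a$ ($G{\left(A,a \right)} = a + 20 = 20 + a$)
$H{\left(m \right)} = - 21 m$
$C = 113883$ ($C = 113622 - \left(20 - 281\right) = 113622 - -261 = 113622 + 261 = 113883$)
$q = \frac{313034962}{68809489}$ ($q = \frac{96960}{19939} - \frac{35706}{113883} = 96960 \cdot \frac{1}{19939} - \frac{1082}{3451} = \frac{96960}{19939} - \frac{1082}{3451} = \frac{313034962}{68809489} \approx 4.5493$)
$q - H{\left(-570 \right)} = \frac{313034962}{68809489} - \left(-21\right) \left(-570\right) = \frac{313034962}{68809489} - 11970 = - \frac{823336548368}{68809489}$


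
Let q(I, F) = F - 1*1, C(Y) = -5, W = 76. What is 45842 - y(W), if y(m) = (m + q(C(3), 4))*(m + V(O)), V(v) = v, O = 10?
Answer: 39048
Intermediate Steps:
q(I, F) = -1 + F (q(I, F) = F - 1 = -1 + F)
y(m) = (3 + m)*(10 + m) (y(m) = (m + (-1 + 4))*(m + 10) = (m + 3)*(10 + m) = (3 + m)*(10 + m))
45842 - y(W) = 45842 - (30 + 76² + 13*76) = 45842 - (30 + 5776 + 988) = 45842 - 1*6794 = 45842 - 6794 = 39048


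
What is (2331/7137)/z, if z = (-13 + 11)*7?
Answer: -37/1586 ≈ -0.023329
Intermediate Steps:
z = -14 (z = -2*7 = -14)
(2331/7137)/z = (2331/7137)/(-14) = (2331*(1/7137))*(-1/14) = (259/793)*(-1/14) = -37/1586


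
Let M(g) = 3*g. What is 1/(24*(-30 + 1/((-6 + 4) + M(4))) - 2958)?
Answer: -5/18378 ≈ -0.00027206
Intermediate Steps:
1/(24*(-30 + 1/((-6 + 4) + M(4))) - 2958) = 1/(24*(-30 + 1/((-6 + 4) + 3*4)) - 2958) = 1/(24*(-30 + 1/(-2 + 12)) - 2958) = 1/(24*(-30 + 1/10) - 2958) = 1/(24*(-299/10) - 2958) = 1/(-3588/5 - 2958) = 1/(-18378/5) = -5/18378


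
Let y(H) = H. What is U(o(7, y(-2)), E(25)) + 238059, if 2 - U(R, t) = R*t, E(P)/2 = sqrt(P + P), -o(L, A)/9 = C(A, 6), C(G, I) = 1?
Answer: 238061 + 90*sqrt(2) ≈ 2.3819e+5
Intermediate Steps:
o(L, A) = -9 (o(L, A) = -9*1 = -9)
E(P) = 2*sqrt(2)*sqrt(P) (E(P) = 2*sqrt(P + P) = 2*sqrt(2*P) = 2*(sqrt(2)*sqrt(P)) = 2*sqrt(2)*sqrt(P))
U(R, t) = 2 - R*t
U(o(7, y(-2)), E(25)) + 238059 = (2 - 1*(-9)*2*sqrt(2)*sqrt(25)) + 238059 = (2 - 1*(-9)*2*sqrt(2)*5) + 238059 = (2 - 1*(-9)*10*sqrt(2)) + 238059 = (2 + 90*sqrt(2)) + 238059 = 238061 + 90*sqrt(2)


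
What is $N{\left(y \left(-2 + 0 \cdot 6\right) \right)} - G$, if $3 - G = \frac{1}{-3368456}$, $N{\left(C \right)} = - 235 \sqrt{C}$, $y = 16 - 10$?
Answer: $- \frac{10105369}{3368456} - 470 i \sqrt{3} \approx -3.0 - 814.06 i$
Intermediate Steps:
$y = 6$
$G = \frac{10105369}{3368456}$ ($G = 3 - \frac{1}{-3368456} = 3 - - \frac{1}{3368456} = 3 + \frac{1}{3368456} = \frac{10105369}{3368456} \approx 3.0$)
$N{\left(y \left(-2 + 0 \cdot 6\right) \right)} - G = - 235 \sqrt{6 \left(-2 + 0 \cdot 6\right)} - \frac{10105369}{3368456} = - 235 \sqrt{6 \left(-2 + 0\right)} - \frac{10105369}{3368456} = - 235 \sqrt{6 \left(-2\right)} - \frac{10105369}{3368456} = - 235 \sqrt{-12} - \frac{10105369}{3368456} = - 235 \cdot 2 i \sqrt{3} - \frac{10105369}{3368456} = - 470 i \sqrt{3} - \frac{10105369}{3368456} = - \frac{10105369}{3368456} - 470 i \sqrt{3}$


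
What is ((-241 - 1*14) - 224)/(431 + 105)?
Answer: -479/536 ≈ -0.89366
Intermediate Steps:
((-241 - 1*14) - 224)/(431 + 105) = ((-241 - 14) - 224)/536 = (-255 - 224)*(1/536) = -479*1/536 = -479/536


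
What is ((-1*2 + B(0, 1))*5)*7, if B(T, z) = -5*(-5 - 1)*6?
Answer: 6230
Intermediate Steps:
B(T, z) = 180 (B(T, z) = -5*(-6)*6 = 30*6 = 180)
((-1*2 + B(0, 1))*5)*7 = ((-1*2 + 180)*5)*7 = ((-2 + 180)*5)*7 = (178*5)*7 = 890*7 = 6230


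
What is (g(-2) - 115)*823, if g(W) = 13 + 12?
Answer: -74070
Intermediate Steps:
g(W) = 25
(g(-2) - 115)*823 = (25 - 115)*823 = -90*823 = -74070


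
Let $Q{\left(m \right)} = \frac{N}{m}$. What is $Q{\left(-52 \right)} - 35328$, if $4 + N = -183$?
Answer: $- \frac{1836869}{52} \approx -35324.0$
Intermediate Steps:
$N = -187$ ($N = -4 - 183 = -187$)
$Q{\left(m \right)} = - \frac{187}{m}$
$Q{\left(-52 \right)} - 35328 = - \frac{187}{-52} - 35328 = \left(-187\right) \left(- \frac{1}{52}\right) - 35328 = \frac{187}{52} - 35328 = - \frac{1836869}{52}$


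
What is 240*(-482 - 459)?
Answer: -225840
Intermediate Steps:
240*(-482 - 459) = 240*(-941) = -225840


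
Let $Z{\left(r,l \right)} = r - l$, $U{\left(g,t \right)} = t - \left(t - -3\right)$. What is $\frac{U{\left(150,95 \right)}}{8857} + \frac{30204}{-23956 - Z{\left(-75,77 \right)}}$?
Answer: $- \frac{66897060}{52708007} \approx -1.2692$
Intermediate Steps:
$U{\left(g,t \right)} = -3$ ($U{\left(g,t \right)} = t - \left(t + 3\right) = t - \left(3 + t\right) = -3$)
$\frac{U{\left(150,95 \right)}}{8857} + \frac{30204}{-23956 - Z{\left(-75,77 \right)}} = - \frac{3}{8857} + \frac{30204}{-23956 - \left(-75 - 77\right)} = \left(-3\right) \frac{1}{8857} + \frac{30204}{-23956 - \left(-75 - 77\right)} = - \frac{3}{8857} + \frac{30204}{-23956 - -152} = - \frac{3}{8857} + \frac{30204}{-23956 + 152} = - \frac{3}{8857} + \frac{30204}{-23804} = - \frac{3}{8857} + 30204 \left(- \frac{1}{23804}\right) = - \frac{3}{8857} - \frac{7551}{5951} = - \frac{66897060}{52708007}$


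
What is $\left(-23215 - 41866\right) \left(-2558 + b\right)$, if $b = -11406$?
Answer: $908791084$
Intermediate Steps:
$\left(-23215 - 41866\right) \left(-2558 + b\right) = \left(-23215 - 41866\right) \left(-2558 - 11406\right) = \left(-65081\right) \left(-13964\right) = 908791084$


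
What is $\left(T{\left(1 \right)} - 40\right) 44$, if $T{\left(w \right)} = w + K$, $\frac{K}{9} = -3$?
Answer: $-2904$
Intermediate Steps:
$K = -27$ ($K = 9 \left(-3\right) = -27$)
$T{\left(w \right)} = -27 + w$ ($T{\left(w \right)} = w - 27 = -27 + w$)
$\left(T{\left(1 \right)} - 40\right) 44 = \left(\left(-27 + 1\right) - 40\right) 44 = \left(-26 - 40\right) 44 = \left(-66\right) 44 = -2904$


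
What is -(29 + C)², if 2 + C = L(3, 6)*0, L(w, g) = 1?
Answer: -729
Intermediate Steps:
C = -2 (C = -2 + 1*0 = -2 + 0 = -2)
-(29 + C)² = -(29 - 2)² = -1*27² = -1*729 = -729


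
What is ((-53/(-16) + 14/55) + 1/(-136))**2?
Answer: 2835882009/223801600 ≈ 12.671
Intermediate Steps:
((-53/(-16) + 14/55) + 1/(-136))**2 = ((-53*(-1/16) + 14*(1/55)) - 1/136)**2 = ((53/16 + 14/55) - 1/136)**2 = (3139/880 - 1/136)**2 = (53253/14960)**2 = 2835882009/223801600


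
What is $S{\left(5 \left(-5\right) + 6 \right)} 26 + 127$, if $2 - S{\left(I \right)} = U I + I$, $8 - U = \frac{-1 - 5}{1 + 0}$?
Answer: $7589$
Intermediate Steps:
$U = 14$ ($U = 8 - \frac{-1 - 5}{1 + 0} = 8 - - \frac{6}{1} = 8 - \left(-6\right) 1 = 8 - -6 = 8 + 6 = 14$)
$S{\left(I \right)} = 2 - 15 I$ ($S{\left(I \right)} = 2 - \left(14 I + I\right) = 2 - 15 I$)
$S{\left(5 \left(-5\right) + 6 \right)} 26 + 127 = \left(2 - 15 \left(5 \left(-5\right) + 6\right)\right) 26 + 127 = \left(2 - 15 \left(-25 + 6\right)\right) 26 + 127 = \left(2 - -285\right) 26 + 127 = \left(2 + 285\right) 26 + 127 = 287 \cdot 26 + 127 = 7462 + 127 = 7589$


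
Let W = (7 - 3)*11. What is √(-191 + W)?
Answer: 7*I*√3 ≈ 12.124*I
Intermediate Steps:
W = 44 (W = 4*11 = 44)
√(-191 + W) = √(-191 + 44) = √(-147) = 7*I*√3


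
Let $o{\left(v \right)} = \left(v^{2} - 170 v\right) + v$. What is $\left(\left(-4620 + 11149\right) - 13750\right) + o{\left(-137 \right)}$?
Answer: $34701$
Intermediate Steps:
$o{\left(v \right)} = v^{2} - 169 v$
$\left(\left(-4620 + 11149\right) - 13750\right) + o{\left(-137 \right)} = \left(\left(-4620 + 11149\right) - 13750\right) - 137 \left(-169 - 137\right) = \left(6529 - 13750\right) - -41922 = -7221 + 41922 = 34701$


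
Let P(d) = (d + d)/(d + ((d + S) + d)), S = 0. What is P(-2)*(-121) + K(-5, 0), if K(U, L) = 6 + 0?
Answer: -224/3 ≈ -74.667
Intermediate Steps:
K(U, L) = 6
P(d) = 2/3 (P(d) = (d + d)/(d + ((d + 0) + d)) = (2*d)/(d + (d + d)) = (2*d)/(d + 2*d) = (2*d)/((3*d)) = (2*d)*(1/(3*d)) = 2/3)
P(-2)*(-121) + K(-5, 0) = (2/3)*(-121) + 6 = -242/3 + 6 = -224/3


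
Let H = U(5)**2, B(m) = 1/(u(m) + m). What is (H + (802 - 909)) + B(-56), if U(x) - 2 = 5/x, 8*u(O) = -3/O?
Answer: -2458778/25085 ≈ -98.018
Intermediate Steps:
u(O) = -3/(8*O) (u(O) = (-3/O)/8 = -3/(8*O))
U(x) = 2 + 5/x
B(m) = 1/(m - 3/(8*m)) (B(m) = 1/(-3/(8*m) + m) = 1/(m - 3/(8*m)))
H = 9 (H = (2 + 5/5)**2 = (2 + 5*(1/5))**2 = (2 + 1)**2 = 3**2 = 9)
(H + (802 - 909)) + B(-56) = (9 + (802 - 909)) + 8*(-56)/(-3 + 8*(-56)**2) = (9 - 107) + 8*(-56)/(-3 + 8*3136) = -98 + 8*(-56)/(-3 + 25088) = -98 + 8*(-56)/25085 = -98 + 8*(-56)*(1/25085) = -98 - 448/25085 = -2458778/25085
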